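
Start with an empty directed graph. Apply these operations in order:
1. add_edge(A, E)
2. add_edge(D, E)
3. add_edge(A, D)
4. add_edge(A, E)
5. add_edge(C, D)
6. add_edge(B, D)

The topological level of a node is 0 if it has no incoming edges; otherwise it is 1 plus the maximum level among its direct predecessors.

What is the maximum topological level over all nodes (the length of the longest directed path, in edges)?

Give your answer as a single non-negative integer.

Answer: 2

Derivation:
Op 1: add_edge(A, E). Edges now: 1
Op 2: add_edge(D, E). Edges now: 2
Op 3: add_edge(A, D). Edges now: 3
Op 4: add_edge(A, E) (duplicate, no change). Edges now: 3
Op 5: add_edge(C, D). Edges now: 4
Op 6: add_edge(B, D). Edges now: 5
Compute levels (Kahn BFS):
  sources (in-degree 0): A, B, C
  process A: level=0
    A->D: in-degree(D)=2, level(D)>=1
    A->E: in-degree(E)=1, level(E)>=1
  process B: level=0
    B->D: in-degree(D)=1, level(D)>=1
  process C: level=0
    C->D: in-degree(D)=0, level(D)=1, enqueue
  process D: level=1
    D->E: in-degree(E)=0, level(E)=2, enqueue
  process E: level=2
All levels: A:0, B:0, C:0, D:1, E:2
max level = 2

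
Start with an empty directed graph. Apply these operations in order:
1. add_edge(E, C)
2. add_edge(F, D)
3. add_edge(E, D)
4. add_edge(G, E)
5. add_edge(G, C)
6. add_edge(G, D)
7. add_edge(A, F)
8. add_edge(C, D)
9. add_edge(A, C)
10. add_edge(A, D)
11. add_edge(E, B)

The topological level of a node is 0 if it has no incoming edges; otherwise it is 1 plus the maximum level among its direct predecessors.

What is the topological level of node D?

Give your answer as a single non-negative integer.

Answer: 3

Derivation:
Op 1: add_edge(E, C). Edges now: 1
Op 2: add_edge(F, D). Edges now: 2
Op 3: add_edge(E, D). Edges now: 3
Op 4: add_edge(G, E). Edges now: 4
Op 5: add_edge(G, C). Edges now: 5
Op 6: add_edge(G, D). Edges now: 6
Op 7: add_edge(A, F). Edges now: 7
Op 8: add_edge(C, D). Edges now: 8
Op 9: add_edge(A, C). Edges now: 9
Op 10: add_edge(A, D). Edges now: 10
Op 11: add_edge(E, B). Edges now: 11
Compute levels (Kahn BFS):
  sources (in-degree 0): A, G
  process A: level=0
    A->C: in-degree(C)=2, level(C)>=1
    A->D: in-degree(D)=4, level(D)>=1
    A->F: in-degree(F)=0, level(F)=1, enqueue
  process G: level=0
    G->C: in-degree(C)=1, level(C)>=1
    G->D: in-degree(D)=3, level(D)>=1
    G->E: in-degree(E)=0, level(E)=1, enqueue
  process F: level=1
    F->D: in-degree(D)=2, level(D)>=2
  process E: level=1
    E->B: in-degree(B)=0, level(B)=2, enqueue
    E->C: in-degree(C)=0, level(C)=2, enqueue
    E->D: in-degree(D)=1, level(D)>=2
  process B: level=2
  process C: level=2
    C->D: in-degree(D)=0, level(D)=3, enqueue
  process D: level=3
All levels: A:0, B:2, C:2, D:3, E:1, F:1, G:0
level(D) = 3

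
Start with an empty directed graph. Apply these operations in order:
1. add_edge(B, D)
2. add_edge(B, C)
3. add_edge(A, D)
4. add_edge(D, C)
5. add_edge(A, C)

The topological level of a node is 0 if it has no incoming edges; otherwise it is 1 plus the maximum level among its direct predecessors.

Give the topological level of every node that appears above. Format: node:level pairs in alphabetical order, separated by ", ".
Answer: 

Op 1: add_edge(B, D). Edges now: 1
Op 2: add_edge(B, C). Edges now: 2
Op 3: add_edge(A, D). Edges now: 3
Op 4: add_edge(D, C). Edges now: 4
Op 5: add_edge(A, C). Edges now: 5
Compute levels (Kahn BFS):
  sources (in-degree 0): A, B
  process A: level=0
    A->C: in-degree(C)=2, level(C)>=1
    A->D: in-degree(D)=1, level(D)>=1
  process B: level=0
    B->C: in-degree(C)=1, level(C)>=1
    B->D: in-degree(D)=0, level(D)=1, enqueue
  process D: level=1
    D->C: in-degree(C)=0, level(C)=2, enqueue
  process C: level=2
All levels: A:0, B:0, C:2, D:1

Answer: A:0, B:0, C:2, D:1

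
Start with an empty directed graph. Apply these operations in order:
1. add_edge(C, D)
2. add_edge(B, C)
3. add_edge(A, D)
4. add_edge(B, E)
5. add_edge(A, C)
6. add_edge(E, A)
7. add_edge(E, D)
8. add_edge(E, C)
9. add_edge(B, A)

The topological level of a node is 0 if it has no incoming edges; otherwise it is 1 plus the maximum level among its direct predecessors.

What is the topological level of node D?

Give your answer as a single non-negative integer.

Op 1: add_edge(C, D). Edges now: 1
Op 2: add_edge(B, C). Edges now: 2
Op 3: add_edge(A, D). Edges now: 3
Op 4: add_edge(B, E). Edges now: 4
Op 5: add_edge(A, C). Edges now: 5
Op 6: add_edge(E, A). Edges now: 6
Op 7: add_edge(E, D). Edges now: 7
Op 8: add_edge(E, C). Edges now: 8
Op 9: add_edge(B, A). Edges now: 9
Compute levels (Kahn BFS):
  sources (in-degree 0): B
  process B: level=0
    B->A: in-degree(A)=1, level(A)>=1
    B->C: in-degree(C)=2, level(C)>=1
    B->E: in-degree(E)=0, level(E)=1, enqueue
  process E: level=1
    E->A: in-degree(A)=0, level(A)=2, enqueue
    E->C: in-degree(C)=1, level(C)>=2
    E->D: in-degree(D)=2, level(D)>=2
  process A: level=2
    A->C: in-degree(C)=0, level(C)=3, enqueue
    A->D: in-degree(D)=1, level(D)>=3
  process C: level=3
    C->D: in-degree(D)=0, level(D)=4, enqueue
  process D: level=4
All levels: A:2, B:0, C:3, D:4, E:1
level(D) = 4

Answer: 4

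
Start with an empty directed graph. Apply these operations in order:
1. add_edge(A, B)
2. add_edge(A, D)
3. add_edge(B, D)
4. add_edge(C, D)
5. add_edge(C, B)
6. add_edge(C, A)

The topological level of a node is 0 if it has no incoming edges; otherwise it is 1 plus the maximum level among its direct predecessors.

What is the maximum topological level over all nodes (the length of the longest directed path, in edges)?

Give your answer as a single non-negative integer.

Op 1: add_edge(A, B). Edges now: 1
Op 2: add_edge(A, D). Edges now: 2
Op 3: add_edge(B, D). Edges now: 3
Op 4: add_edge(C, D). Edges now: 4
Op 5: add_edge(C, B). Edges now: 5
Op 6: add_edge(C, A). Edges now: 6
Compute levels (Kahn BFS):
  sources (in-degree 0): C
  process C: level=0
    C->A: in-degree(A)=0, level(A)=1, enqueue
    C->B: in-degree(B)=1, level(B)>=1
    C->D: in-degree(D)=2, level(D)>=1
  process A: level=1
    A->B: in-degree(B)=0, level(B)=2, enqueue
    A->D: in-degree(D)=1, level(D)>=2
  process B: level=2
    B->D: in-degree(D)=0, level(D)=3, enqueue
  process D: level=3
All levels: A:1, B:2, C:0, D:3
max level = 3

Answer: 3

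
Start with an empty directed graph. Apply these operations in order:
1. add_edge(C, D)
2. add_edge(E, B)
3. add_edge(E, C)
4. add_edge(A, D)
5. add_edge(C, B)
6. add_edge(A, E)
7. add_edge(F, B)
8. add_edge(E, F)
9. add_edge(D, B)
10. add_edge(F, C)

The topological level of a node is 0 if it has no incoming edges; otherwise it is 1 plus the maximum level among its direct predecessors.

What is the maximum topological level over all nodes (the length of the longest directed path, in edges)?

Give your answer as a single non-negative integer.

Answer: 5

Derivation:
Op 1: add_edge(C, D). Edges now: 1
Op 2: add_edge(E, B). Edges now: 2
Op 3: add_edge(E, C). Edges now: 3
Op 4: add_edge(A, D). Edges now: 4
Op 5: add_edge(C, B). Edges now: 5
Op 6: add_edge(A, E). Edges now: 6
Op 7: add_edge(F, B). Edges now: 7
Op 8: add_edge(E, F). Edges now: 8
Op 9: add_edge(D, B). Edges now: 9
Op 10: add_edge(F, C). Edges now: 10
Compute levels (Kahn BFS):
  sources (in-degree 0): A
  process A: level=0
    A->D: in-degree(D)=1, level(D)>=1
    A->E: in-degree(E)=0, level(E)=1, enqueue
  process E: level=1
    E->B: in-degree(B)=3, level(B)>=2
    E->C: in-degree(C)=1, level(C)>=2
    E->F: in-degree(F)=0, level(F)=2, enqueue
  process F: level=2
    F->B: in-degree(B)=2, level(B)>=3
    F->C: in-degree(C)=0, level(C)=3, enqueue
  process C: level=3
    C->B: in-degree(B)=1, level(B)>=4
    C->D: in-degree(D)=0, level(D)=4, enqueue
  process D: level=4
    D->B: in-degree(B)=0, level(B)=5, enqueue
  process B: level=5
All levels: A:0, B:5, C:3, D:4, E:1, F:2
max level = 5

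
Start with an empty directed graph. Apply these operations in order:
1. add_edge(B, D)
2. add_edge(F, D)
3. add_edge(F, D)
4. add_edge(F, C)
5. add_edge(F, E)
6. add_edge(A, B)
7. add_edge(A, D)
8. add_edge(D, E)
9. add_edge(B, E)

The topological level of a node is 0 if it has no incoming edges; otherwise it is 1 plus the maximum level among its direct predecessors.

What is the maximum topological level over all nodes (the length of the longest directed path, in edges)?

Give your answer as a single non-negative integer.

Op 1: add_edge(B, D). Edges now: 1
Op 2: add_edge(F, D). Edges now: 2
Op 3: add_edge(F, D) (duplicate, no change). Edges now: 2
Op 4: add_edge(F, C). Edges now: 3
Op 5: add_edge(F, E). Edges now: 4
Op 6: add_edge(A, B). Edges now: 5
Op 7: add_edge(A, D). Edges now: 6
Op 8: add_edge(D, E). Edges now: 7
Op 9: add_edge(B, E). Edges now: 8
Compute levels (Kahn BFS):
  sources (in-degree 0): A, F
  process A: level=0
    A->B: in-degree(B)=0, level(B)=1, enqueue
    A->D: in-degree(D)=2, level(D)>=1
  process F: level=0
    F->C: in-degree(C)=0, level(C)=1, enqueue
    F->D: in-degree(D)=1, level(D)>=1
    F->E: in-degree(E)=2, level(E)>=1
  process B: level=1
    B->D: in-degree(D)=0, level(D)=2, enqueue
    B->E: in-degree(E)=1, level(E)>=2
  process C: level=1
  process D: level=2
    D->E: in-degree(E)=0, level(E)=3, enqueue
  process E: level=3
All levels: A:0, B:1, C:1, D:2, E:3, F:0
max level = 3

Answer: 3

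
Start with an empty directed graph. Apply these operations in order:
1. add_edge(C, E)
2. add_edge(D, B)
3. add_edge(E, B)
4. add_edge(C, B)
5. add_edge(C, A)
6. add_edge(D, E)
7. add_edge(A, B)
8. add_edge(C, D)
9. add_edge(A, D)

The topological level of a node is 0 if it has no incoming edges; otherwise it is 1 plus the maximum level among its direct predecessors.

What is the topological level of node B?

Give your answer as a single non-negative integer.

Answer: 4

Derivation:
Op 1: add_edge(C, E). Edges now: 1
Op 2: add_edge(D, B). Edges now: 2
Op 3: add_edge(E, B). Edges now: 3
Op 4: add_edge(C, B). Edges now: 4
Op 5: add_edge(C, A). Edges now: 5
Op 6: add_edge(D, E). Edges now: 6
Op 7: add_edge(A, B). Edges now: 7
Op 8: add_edge(C, D). Edges now: 8
Op 9: add_edge(A, D). Edges now: 9
Compute levels (Kahn BFS):
  sources (in-degree 0): C
  process C: level=0
    C->A: in-degree(A)=0, level(A)=1, enqueue
    C->B: in-degree(B)=3, level(B)>=1
    C->D: in-degree(D)=1, level(D)>=1
    C->E: in-degree(E)=1, level(E)>=1
  process A: level=1
    A->B: in-degree(B)=2, level(B)>=2
    A->D: in-degree(D)=0, level(D)=2, enqueue
  process D: level=2
    D->B: in-degree(B)=1, level(B)>=3
    D->E: in-degree(E)=0, level(E)=3, enqueue
  process E: level=3
    E->B: in-degree(B)=0, level(B)=4, enqueue
  process B: level=4
All levels: A:1, B:4, C:0, D:2, E:3
level(B) = 4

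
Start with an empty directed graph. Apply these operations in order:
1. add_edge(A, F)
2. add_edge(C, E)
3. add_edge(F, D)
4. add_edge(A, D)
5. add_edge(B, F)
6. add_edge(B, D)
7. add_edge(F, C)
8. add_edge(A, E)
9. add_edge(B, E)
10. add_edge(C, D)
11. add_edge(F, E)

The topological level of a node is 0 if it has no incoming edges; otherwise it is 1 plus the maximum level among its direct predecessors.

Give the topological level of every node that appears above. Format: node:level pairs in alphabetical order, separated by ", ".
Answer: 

Answer: A:0, B:0, C:2, D:3, E:3, F:1

Derivation:
Op 1: add_edge(A, F). Edges now: 1
Op 2: add_edge(C, E). Edges now: 2
Op 3: add_edge(F, D). Edges now: 3
Op 4: add_edge(A, D). Edges now: 4
Op 5: add_edge(B, F). Edges now: 5
Op 6: add_edge(B, D). Edges now: 6
Op 7: add_edge(F, C). Edges now: 7
Op 8: add_edge(A, E). Edges now: 8
Op 9: add_edge(B, E). Edges now: 9
Op 10: add_edge(C, D). Edges now: 10
Op 11: add_edge(F, E). Edges now: 11
Compute levels (Kahn BFS):
  sources (in-degree 0): A, B
  process A: level=0
    A->D: in-degree(D)=3, level(D)>=1
    A->E: in-degree(E)=3, level(E)>=1
    A->F: in-degree(F)=1, level(F)>=1
  process B: level=0
    B->D: in-degree(D)=2, level(D)>=1
    B->E: in-degree(E)=2, level(E)>=1
    B->F: in-degree(F)=0, level(F)=1, enqueue
  process F: level=1
    F->C: in-degree(C)=0, level(C)=2, enqueue
    F->D: in-degree(D)=1, level(D)>=2
    F->E: in-degree(E)=1, level(E)>=2
  process C: level=2
    C->D: in-degree(D)=0, level(D)=3, enqueue
    C->E: in-degree(E)=0, level(E)=3, enqueue
  process D: level=3
  process E: level=3
All levels: A:0, B:0, C:2, D:3, E:3, F:1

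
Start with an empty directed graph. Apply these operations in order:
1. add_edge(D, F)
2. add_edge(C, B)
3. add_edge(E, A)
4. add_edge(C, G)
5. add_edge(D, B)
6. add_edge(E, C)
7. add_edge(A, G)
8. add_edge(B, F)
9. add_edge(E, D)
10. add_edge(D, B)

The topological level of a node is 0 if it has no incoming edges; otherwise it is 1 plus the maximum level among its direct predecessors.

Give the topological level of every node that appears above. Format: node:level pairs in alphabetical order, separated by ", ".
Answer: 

Answer: A:1, B:2, C:1, D:1, E:0, F:3, G:2

Derivation:
Op 1: add_edge(D, F). Edges now: 1
Op 2: add_edge(C, B). Edges now: 2
Op 3: add_edge(E, A). Edges now: 3
Op 4: add_edge(C, G). Edges now: 4
Op 5: add_edge(D, B). Edges now: 5
Op 6: add_edge(E, C). Edges now: 6
Op 7: add_edge(A, G). Edges now: 7
Op 8: add_edge(B, F). Edges now: 8
Op 9: add_edge(E, D). Edges now: 9
Op 10: add_edge(D, B) (duplicate, no change). Edges now: 9
Compute levels (Kahn BFS):
  sources (in-degree 0): E
  process E: level=0
    E->A: in-degree(A)=0, level(A)=1, enqueue
    E->C: in-degree(C)=0, level(C)=1, enqueue
    E->D: in-degree(D)=0, level(D)=1, enqueue
  process A: level=1
    A->G: in-degree(G)=1, level(G)>=2
  process C: level=1
    C->B: in-degree(B)=1, level(B)>=2
    C->G: in-degree(G)=0, level(G)=2, enqueue
  process D: level=1
    D->B: in-degree(B)=0, level(B)=2, enqueue
    D->F: in-degree(F)=1, level(F)>=2
  process G: level=2
  process B: level=2
    B->F: in-degree(F)=0, level(F)=3, enqueue
  process F: level=3
All levels: A:1, B:2, C:1, D:1, E:0, F:3, G:2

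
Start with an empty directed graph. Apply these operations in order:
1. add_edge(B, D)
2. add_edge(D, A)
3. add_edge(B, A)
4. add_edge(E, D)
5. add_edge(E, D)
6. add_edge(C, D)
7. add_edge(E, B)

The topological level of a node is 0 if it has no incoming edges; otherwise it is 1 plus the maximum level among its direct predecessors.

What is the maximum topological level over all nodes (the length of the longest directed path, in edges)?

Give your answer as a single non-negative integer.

Op 1: add_edge(B, D). Edges now: 1
Op 2: add_edge(D, A). Edges now: 2
Op 3: add_edge(B, A). Edges now: 3
Op 4: add_edge(E, D). Edges now: 4
Op 5: add_edge(E, D) (duplicate, no change). Edges now: 4
Op 6: add_edge(C, D). Edges now: 5
Op 7: add_edge(E, B). Edges now: 6
Compute levels (Kahn BFS):
  sources (in-degree 0): C, E
  process C: level=0
    C->D: in-degree(D)=2, level(D)>=1
  process E: level=0
    E->B: in-degree(B)=0, level(B)=1, enqueue
    E->D: in-degree(D)=1, level(D)>=1
  process B: level=1
    B->A: in-degree(A)=1, level(A)>=2
    B->D: in-degree(D)=0, level(D)=2, enqueue
  process D: level=2
    D->A: in-degree(A)=0, level(A)=3, enqueue
  process A: level=3
All levels: A:3, B:1, C:0, D:2, E:0
max level = 3

Answer: 3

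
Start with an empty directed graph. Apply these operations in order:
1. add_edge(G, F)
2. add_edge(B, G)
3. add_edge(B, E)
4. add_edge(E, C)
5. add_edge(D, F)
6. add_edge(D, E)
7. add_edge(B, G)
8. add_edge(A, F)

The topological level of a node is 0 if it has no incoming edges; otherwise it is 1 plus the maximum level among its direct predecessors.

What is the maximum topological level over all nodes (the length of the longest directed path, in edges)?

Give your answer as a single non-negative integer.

Op 1: add_edge(G, F). Edges now: 1
Op 2: add_edge(B, G). Edges now: 2
Op 3: add_edge(B, E). Edges now: 3
Op 4: add_edge(E, C). Edges now: 4
Op 5: add_edge(D, F). Edges now: 5
Op 6: add_edge(D, E). Edges now: 6
Op 7: add_edge(B, G) (duplicate, no change). Edges now: 6
Op 8: add_edge(A, F). Edges now: 7
Compute levels (Kahn BFS):
  sources (in-degree 0): A, B, D
  process A: level=0
    A->F: in-degree(F)=2, level(F)>=1
  process B: level=0
    B->E: in-degree(E)=1, level(E)>=1
    B->G: in-degree(G)=0, level(G)=1, enqueue
  process D: level=0
    D->E: in-degree(E)=0, level(E)=1, enqueue
    D->F: in-degree(F)=1, level(F)>=1
  process G: level=1
    G->F: in-degree(F)=0, level(F)=2, enqueue
  process E: level=1
    E->C: in-degree(C)=0, level(C)=2, enqueue
  process F: level=2
  process C: level=2
All levels: A:0, B:0, C:2, D:0, E:1, F:2, G:1
max level = 2

Answer: 2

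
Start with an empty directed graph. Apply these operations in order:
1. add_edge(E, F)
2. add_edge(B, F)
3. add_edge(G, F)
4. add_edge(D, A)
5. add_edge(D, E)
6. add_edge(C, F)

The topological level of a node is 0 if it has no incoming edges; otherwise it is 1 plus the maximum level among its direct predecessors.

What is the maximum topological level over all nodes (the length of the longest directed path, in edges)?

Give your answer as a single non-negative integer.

Op 1: add_edge(E, F). Edges now: 1
Op 2: add_edge(B, F). Edges now: 2
Op 3: add_edge(G, F). Edges now: 3
Op 4: add_edge(D, A). Edges now: 4
Op 5: add_edge(D, E). Edges now: 5
Op 6: add_edge(C, F). Edges now: 6
Compute levels (Kahn BFS):
  sources (in-degree 0): B, C, D, G
  process B: level=0
    B->F: in-degree(F)=3, level(F)>=1
  process C: level=0
    C->F: in-degree(F)=2, level(F)>=1
  process D: level=0
    D->A: in-degree(A)=0, level(A)=1, enqueue
    D->E: in-degree(E)=0, level(E)=1, enqueue
  process G: level=0
    G->F: in-degree(F)=1, level(F)>=1
  process A: level=1
  process E: level=1
    E->F: in-degree(F)=0, level(F)=2, enqueue
  process F: level=2
All levels: A:1, B:0, C:0, D:0, E:1, F:2, G:0
max level = 2

Answer: 2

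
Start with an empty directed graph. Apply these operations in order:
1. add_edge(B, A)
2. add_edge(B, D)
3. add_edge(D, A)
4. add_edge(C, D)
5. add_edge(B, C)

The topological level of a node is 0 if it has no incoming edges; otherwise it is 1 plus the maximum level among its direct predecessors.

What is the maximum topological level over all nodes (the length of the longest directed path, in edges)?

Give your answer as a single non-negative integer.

Answer: 3

Derivation:
Op 1: add_edge(B, A). Edges now: 1
Op 2: add_edge(B, D). Edges now: 2
Op 3: add_edge(D, A). Edges now: 3
Op 4: add_edge(C, D). Edges now: 4
Op 5: add_edge(B, C). Edges now: 5
Compute levels (Kahn BFS):
  sources (in-degree 0): B
  process B: level=0
    B->A: in-degree(A)=1, level(A)>=1
    B->C: in-degree(C)=0, level(C)=1, enqueue
    B->D: in-degree(D)=1, level(D)>=1
  process C: level=1
    C->D: in-degree(D)=0, level(D)=2, enqueue
  process D: level=2
    D->A: in-degree(A)=0, level(A)=3, enqueue
  process A: level=3
All levels: A:3, B:0, C:1, D:2
max level = 3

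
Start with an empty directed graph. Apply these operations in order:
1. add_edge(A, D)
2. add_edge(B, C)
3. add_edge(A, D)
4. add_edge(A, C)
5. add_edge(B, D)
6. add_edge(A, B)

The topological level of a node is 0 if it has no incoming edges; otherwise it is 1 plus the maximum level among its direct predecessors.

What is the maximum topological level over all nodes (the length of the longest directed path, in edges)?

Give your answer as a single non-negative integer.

Op 1: add_edge(A, D). Edges now: 1
Op 2: add_edge(B, C). Edges now: 2
Op 3: add_edge(A, D) (duplicate, no change). Edges now: 2
Op 4: add_edge(A, C). Edges now: 3
Op 5: add_edge(B, D). Edges now: 4
Op 6: add_edge(A, B). Edges now: 5
Compute levels (Kahn BFS):
  sources (in-degree 0): A
  process A: level=0
    A->B: in-degree(B)=0, level(B)=1, enqueue
    A->C: in-degree(C)=1, level(C)>=1
    A->D: in-degree(D)=1, level(D)>=1
  process B: level=1
    B->C: in-degree(C)=0, level(C)=2, enqueue
    B->D: in-degree(D)=0, level(D)=2, enqueue
  process C: level=2
  process D: level=2
All levels: A:0, B:1, C:2, D:2
max level = 2

Answer: 2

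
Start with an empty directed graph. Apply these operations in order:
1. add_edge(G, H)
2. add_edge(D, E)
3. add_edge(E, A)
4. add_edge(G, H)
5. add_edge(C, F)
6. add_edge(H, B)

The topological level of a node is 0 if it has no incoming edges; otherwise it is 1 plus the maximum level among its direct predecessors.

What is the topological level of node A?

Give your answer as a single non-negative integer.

Op 1: add_edge(G, H). Edges now: 1
Op 2: add_edge(D, E). Edges now: 2
Op 3: add_edge(E, A). Edges now: 3
Op 4: add_edge(G, H) (duplicate, no change). Edges now: 3
Op 5: add_edge(C, F). Edges now: 4
Op 6: add_edge(H, B). Edges now: 5
Compute levels (Kahn BFS):
  sources (in-degree 0): C, D, G
  process C: level=0
    C->F: in-degree(F)=0, level(F)=1, enqueue
  process D: level=0
    D->E: in-degree(E)=0, level(E)=1, enqueue
  process G: level=0
    G->H: in-degree(H)=0, level(H)=1, enqueue
  process F: level=1
  process E: level=1
    E->A: in-degree(A)=0, level(A)=2, enqueue
  process H: level=1
    H->B: in-degree(B)=0, level(B)=2, enqueue
  process A: level=2
  process B: level=2
All levels: A:2, B:2, C:0, D:0, E:1, F:1, G:0, H:1
level(A) = 2

Answer: 2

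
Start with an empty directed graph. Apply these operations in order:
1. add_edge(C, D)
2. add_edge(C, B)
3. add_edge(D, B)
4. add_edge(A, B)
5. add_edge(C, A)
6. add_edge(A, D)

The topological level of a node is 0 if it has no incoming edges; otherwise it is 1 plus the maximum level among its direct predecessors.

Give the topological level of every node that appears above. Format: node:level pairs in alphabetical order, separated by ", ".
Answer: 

Answer: A:1, B:3, C:0, D:2

Derivation:
Op 1: add_edge(C, D). Edges now: 1
Op 2: add_edge(C, B). Edges now: 2
Op 3: add_edge(D, B). Edges now: 3
Op 4: add_edge(A, B). Edges now: 4
Op 5: add_edge(C, A). Edges now: 5
Op 6: add_edge(A, D). Edges now: 6
Compute levels (Kahn BFS):
  sources (in-degree 0): C
  process C: level=0
    C->A: in-degree(A)=0, level(A)=1, enqueue
    C->B: in-degree(B)=2, level(B)>=1
    C->D: in-degree(D)=1, level(D)>=1
  process A: level=1
    A->B: in-degree(B)=1, level(B)>=2
    A->D: in-degree(D)=0, level(D)=2, enqueue
  process D: level=2
    D->B: in-degree(B)=0, level(B)=3, enqueue
  process B: level=3
All levels: A:1, B:3, C:0, D:2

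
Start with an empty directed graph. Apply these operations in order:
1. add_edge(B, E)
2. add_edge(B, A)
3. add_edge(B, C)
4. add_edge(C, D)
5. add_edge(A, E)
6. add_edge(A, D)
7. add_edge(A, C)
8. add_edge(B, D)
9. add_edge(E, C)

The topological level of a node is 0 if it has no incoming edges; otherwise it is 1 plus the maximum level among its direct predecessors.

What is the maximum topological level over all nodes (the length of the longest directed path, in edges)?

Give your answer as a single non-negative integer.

Answer: 4

Derivation:
Op 1: add_edge(B, E). Edges now: 1
Op 2: add_edge(B, A). Edges now: 2
Op 3: add_edge(B, C). Edges now: 3
Op 4: add_edge(C, D). Edges now: 4
Op 5: add_edge(A, E). Edges now: 5
Op 6: add_edge(A, D). Edges now: 6
Op 7: add_edge(A, C). Edges now: 7
Op 8: add_edge(B, D). Edges now: 8
Op 9: add_edge(E, C). Edges now: 9
Compute levels (Kahn BFS):
  sources (in-degree 0): B
  process B: level=0
    B->A: in-degree(A)=0, level(A)=1, enqueue
    B->C: in-degree(C)=2, level(C)>=1
    B->D: in-degree(D)=2, level(D)>=1
    B->E: in-degree(E)=1, level(E)>=1
  process A: level=1
    A->C: in-degree(C)=1, level(C)>=2
    A->D: in-degree(D)=1, level(D)>=2
    A->E: in-degree(E)=0, level(E)=2, enqueue
  process E: level=2
    E->C: in-degree(C)=0, level(C)=3, enqueue
  process C: level=3
    C->D: in-degree(D)=0, level(D)=4, enqueue
  process D: level=4
All levels: A:1, B:0, C:3, D:4, E:2
max level = 4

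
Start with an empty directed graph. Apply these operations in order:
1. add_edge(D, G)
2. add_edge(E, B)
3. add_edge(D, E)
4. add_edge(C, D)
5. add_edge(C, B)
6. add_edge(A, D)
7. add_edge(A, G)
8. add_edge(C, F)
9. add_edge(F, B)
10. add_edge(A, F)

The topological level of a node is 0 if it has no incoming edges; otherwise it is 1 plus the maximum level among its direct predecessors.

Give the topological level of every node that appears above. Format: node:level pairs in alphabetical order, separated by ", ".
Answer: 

Op 1: add_edge(D, G). Edges now: 1
Op 2: add_edge(E, B). Edges now: 2
Op 3: add_edge(D, E). Edges now: 3
Op 4: add_edge(C, D). Edges now: 4
Op 5: add_edge(C, B). Edges now: 5
Op 6: add_edge(A, D). Edges now: 6
Op 7: add_edge(A, G). Edges now: 7
Op 8: add_edge(C, F). Edges now: 8
Op 9: add_edge(F, B). Edges now: 9
Op 10: add_edge(A, F). Edges now: 10
Compute levels (Kahn BFS):
  sources (in-degree 0): A, C
  process A: level=0
    A->D: in-degree(D)=1, level(D)>=1
    A->F: in-degree(F)=1, level(F)>=1
    A->G: in-degree(G)=1, level(G)>=1
  process C: level=0
    C->B: in-degree(B)=2, level(B)>=1
    C->D: in-degree(D)=0, level(D)=1, enqueue
    C->F: in-degree(F)=0, level(F)=1, enqueue
  process D: level=1
    D->E: in-degree(E)=0, level(E)=2, enqueue
    D->G: in-degree(G)=0, level(G)=2, enqueue
  process F: level=1
    F->B: in-degree(B)=1, level(B)>=2
  process E: level=2
    E->B: in-degree(B)=0, level(B)=3, enqueue
  process G: level=2
  process B: level=3
All levels: A:0, B:3, C:0, D:1, E:2, F:1, G:2

Answer: A:0, B:3, C:0, D:1, E:2, F:1, G:2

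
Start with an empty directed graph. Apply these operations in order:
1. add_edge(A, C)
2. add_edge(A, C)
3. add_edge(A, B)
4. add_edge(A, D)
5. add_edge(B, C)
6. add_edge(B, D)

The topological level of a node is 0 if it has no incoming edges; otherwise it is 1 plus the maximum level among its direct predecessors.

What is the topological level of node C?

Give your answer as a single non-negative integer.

Op 1: add_edge(A, C). Edges now: 1
Op 2: add_edge(A, C) (duplicate, no change). Edges now: 1
Op 3: add_edge(A, B). Edges now: 2
Op 4: add_edge(A, D). Edges now: 3
Op 5: add_edge(B, C). Edges now: 4
Op 6: add_edge(B, D). Edges now: 5
Compute levels (Kahn BFS):
  sources (in-degree 0): A
  process A: level=0
    A->B: in-degree(B)=0, level(B)=1, enqueue
    A->C: in-degree(C)=1, level(C)>=1
    A->D: in-degree(D)=1, level(D)>=1
  process B: level=1
    B->C: in-degree(C)=0, level(C)=2, enqueue
    B->D: in-degree(D)=0, level(D)=2, enqueue
  process C: level=2
  process D: level=2
All levels: A:0, B:1, C:2, D:2
level(C) = 2

Answer: 2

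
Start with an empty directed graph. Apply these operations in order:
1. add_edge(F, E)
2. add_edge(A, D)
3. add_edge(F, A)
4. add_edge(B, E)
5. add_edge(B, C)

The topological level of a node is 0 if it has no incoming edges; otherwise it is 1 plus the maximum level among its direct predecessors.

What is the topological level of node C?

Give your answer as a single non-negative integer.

Answer: 1

Derivation:
Op 1: add_edge(F, E). Edges now: 1
Op 2: add_edge(A, D). Edges now: 2
Op 3: add_edge(F, A). Edges now: 3
Op 4: add_edge(B, E). Edges now: 4
Op 5: add_edge(B, C). Edges now: 5
Compute levels (Kahn BFS):
  sources (in-degree 0): B, F
  process B: level=0
    B->C: in-degree(C)=0, level(C)=1, enqueue
    B->E: in-degree(E)=1, level(E)>=1
  process F: level=0
    F->A: in-degree(A)=0, level(A)=1, enqueue
    F->E: in-degree(E)=0, level(E)=1, enqueue
  process C: level=1
  process A: level=1
    A->D: in-degree(D)=0, level(D)=2, enqueue
  process E: level=1
  process D: level=2
All levels: A:1, B:0, C:1, D:2, E:1, F:0
level(C) = 1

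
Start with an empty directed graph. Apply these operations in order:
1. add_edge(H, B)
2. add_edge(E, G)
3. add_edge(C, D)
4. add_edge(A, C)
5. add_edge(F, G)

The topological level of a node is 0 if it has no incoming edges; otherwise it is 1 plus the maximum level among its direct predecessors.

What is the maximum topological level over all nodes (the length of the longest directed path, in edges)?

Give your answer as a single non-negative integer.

Op 1: add_edge(H, B). Edges now: 1
Op 2: add_edge(E, G). Edges now: 2
Op 3: add_edge(C, D). Edges now: 3
Op 4: add_edge(A, C). Edges now: 4
Op 5: add_edge(F, G). Edges now: 5
Compute levels (Kahn BFS):
  sources (in-degree 0): A, E, F, H
  process A: level=0
    A->C: in-degree(C)=0, level(C)=1, enqueue
  process E: level=0
    E->G: in-degree(G)=1, level(G)>=1
  process F: level=0
    F->G: in-degree(G)=0, level(G)=1, enqueue
  process H: level=0
    H->B: in-degree(B)=0, level(B)=1, enqueue
  process C: level=1
    C->D: in-degree(D)=0, level(D)=2, enqueue
  process G: level=1
  process B: level=1
  process D: level=2
All levels: A:0, B:1, C:1, D:2, E:0, F:0, G:1, H:0
max level = 2

Answer: 2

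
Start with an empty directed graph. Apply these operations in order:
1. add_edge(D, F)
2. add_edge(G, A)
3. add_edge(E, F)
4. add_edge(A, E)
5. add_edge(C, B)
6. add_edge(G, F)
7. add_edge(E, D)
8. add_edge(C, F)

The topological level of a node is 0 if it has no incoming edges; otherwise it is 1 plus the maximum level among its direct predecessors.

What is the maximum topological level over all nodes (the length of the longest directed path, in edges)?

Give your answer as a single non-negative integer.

Op 1: add_edge(D, F). Edges now: 1
Op 2: add_edge(G, A). Edges now: 2
Op 3: add_edge(E, F). Edges now: 3
Op 4: add_edge(A, E). Edges now: 4
Op 5: add_edge(C, B). Edges now: 5
Op 6: add_edge(G, F). Edges now: 6
Op 7: add_edge(E, D). Edges now: 7
Op 8: add_edge(C, F). Edges now: 8
Compute levels (Kahn BFS):
  sources (in-degree 0): C, G
  process C: level=0
    C->B: in-degree(B)=0, level(B)=1, enqueue
    C->F: in-degree(F)=3, level(F)>=1
  process G: level=0
    G->A: in-degree(A)=0, level(A)=1, enqueue
    G->F: in-degree(F)=2, level(F)>=1
  process B: level=1
  process A: level=1
    A->E: in-degree(E)=0, level(E)=2, enqueue
  process E: level=2
    E->D: in-degree(D)=0, level(D)=3, enqueue
    E->F: in-degree(F)=1, level(F)>=3
  process D: level=3
    D->F: in-degree(F)=0, level(F)=4, enqueue
  process F: level=4
All levels: A:1, B:1, C:0, D:3, E:2, F:4, G:0
max level = 4

Answer: 4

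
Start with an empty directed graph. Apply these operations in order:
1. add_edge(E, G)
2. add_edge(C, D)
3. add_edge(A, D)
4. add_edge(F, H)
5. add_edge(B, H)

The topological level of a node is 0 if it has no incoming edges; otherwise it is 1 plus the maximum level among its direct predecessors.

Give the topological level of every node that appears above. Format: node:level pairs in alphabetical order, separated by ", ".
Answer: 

Answer: A:0, B:0, C:0, D:1, E:0, F:0, G:1, H:1

Derivation:
Op 1: add_edge(E, G). Edges now: 1
Op 2: add_edge(C, D). Edges now: 2
Op 3: add_edge(A, D). Edges now: 3
Op 4: add_edge(F, H). Edges now: 4
Op 5: add_edge(B, H). Edges now: 5
Compute levels (Kahn BFS):
  sources (in-degree 0): A, B, C, E, F
  process A: level=0
    A->D: in-degree(D)=1, level(D)>=1
  process B: level=0
    B->H: in-degree(H)=1, level(H)>=1
  process C: level=0
    C->D: in-degree(D)=0, level(D)=1, enqueue
  process E: level=0
    E->G: in-degree(G)=0, level(G)=1, enqueue
  process F: level=0
    F->H: in-degree(H)=0, level(H)=1, enqueue
  process D: level=1
  process G: level=1
  process H: level=1
All levels: A:0, B:0, C:0, D:1, E:0, F:0, G:1, H:1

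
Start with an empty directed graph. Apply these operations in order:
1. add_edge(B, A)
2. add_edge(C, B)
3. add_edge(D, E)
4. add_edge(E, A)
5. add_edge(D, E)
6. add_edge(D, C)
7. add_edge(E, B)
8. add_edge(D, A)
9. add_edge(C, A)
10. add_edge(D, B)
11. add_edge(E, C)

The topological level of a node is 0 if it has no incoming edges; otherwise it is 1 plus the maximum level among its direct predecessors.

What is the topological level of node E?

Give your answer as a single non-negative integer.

Op 1: add_edge(B, A). Edges now: 1
Op 2: add_edge(C, B). Edges now: 2
Op 3: add_edge(D, E). Edges now: 3
Op 4: add_edge(E, A). Edges now: 4
Op 5: add_edge(D, E) (duplicate, no change). Edges now: 4
Op 6: add_edge(D, C). Edges now: 5
Op 7: add_edge(E, B). Edges now: 6
Op 8: add_edge(D, A). Edges now: 7
Op 9: add_edge(C, A). Edges now: 8
Op 10: add_edge(D, B). Edges now: 9
Op 11: add_edge(E, C). Edges now: 10
Compute levels (Kahn BFS):
  sources (in-degree 0): D
  process D: level=0
    D->A: in-degree(A)=3, level(A)>=1
    D->B: in-degree(B)=2, level(B)>=1
    D->C: in-degree(C)=1, level(C)>=1
    D->E: in-degree(E)=0, level(E)=1, enqueue
  process E: level=1
    E->A: in-degree(A)=2, level(A)>=2
    E->B: in-degree(B)=1, level(B)>=2
    E->C: in-degree(C)=0, level(C)=2, enqueue
  process C: level=2
    C->A: in-degree(A)=1, level(A)>=3
    C->B: in-degree(B)=0, level(B)=3, enqueue
  process B: level=3
    B->A: in-degree(A)=0, level(A)=4, enqueue
  process A: level=4
All levels: A:4, B:3, C:2, D:0, E:1
level(E) = 1

Answer: 1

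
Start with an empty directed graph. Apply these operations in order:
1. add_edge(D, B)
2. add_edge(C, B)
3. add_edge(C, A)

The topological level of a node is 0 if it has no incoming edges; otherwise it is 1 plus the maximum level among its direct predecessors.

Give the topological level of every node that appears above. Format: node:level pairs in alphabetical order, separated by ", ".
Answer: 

Op 1: add_edge(D, B). Edges now: 1
Op 2: add_edge(C, B). Edges now: 2
Op 3: add_edge(C, A). Edges now: 3
Compute levels (Kahn BFS):
  sources (in-degree 0): C, D
  process C: level=0
    C->A: in-degree(A)=0, level(A)=1, enqueue
    C->B: in-degree(B)=1, level(B)>=1
  process D: level=0
    D->B: in-degree(B)=0, level(B)=1, enqueue
  process A: level=1
  process B: level=1
All levels: A:1, B:1, C:0, D:0

Answer: A:1, B:1, C:0, D:0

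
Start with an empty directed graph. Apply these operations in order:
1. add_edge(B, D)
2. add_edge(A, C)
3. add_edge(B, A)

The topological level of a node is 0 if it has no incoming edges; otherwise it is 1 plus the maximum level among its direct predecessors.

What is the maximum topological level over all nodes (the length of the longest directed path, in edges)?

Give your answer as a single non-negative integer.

Op 1: add_edge(B, D). Edges now: 1
Op 2: add_edge(A, C). Edges now: 2
Op 3: add_edge(B, A). Edges now: 3
Compute levels (Kahn BFS):
  sources (in-degree 0): B
  process B: level=0
    B->A: in-degree(A)=0, level(A)=1, enqueue
    B->D: in-degree(D)=0, level(D)=1, enqueue
  process A: level=1
    A->C: in-degree(C)=0, level(C)=2, enqueue
  process D: level=1
  process C: level=2
All levels: A:1, B:0, C:2, D:1
max level = 2

Answer: 2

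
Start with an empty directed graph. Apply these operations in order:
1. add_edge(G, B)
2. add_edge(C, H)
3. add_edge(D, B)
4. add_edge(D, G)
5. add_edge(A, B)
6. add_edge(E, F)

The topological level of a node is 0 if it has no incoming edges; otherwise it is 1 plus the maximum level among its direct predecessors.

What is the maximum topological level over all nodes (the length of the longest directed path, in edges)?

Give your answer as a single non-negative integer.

Op 1: add_edge(G, B). Edges now: 1
Op 2: add_edge(C, H). Edges now: 2
Op 3: add_edge(D, B). Edges now: 3
Op 4: add_edge(D, G). Edges now: 4
Op 5: add_edge(A, B). Edges now: 5
Op 6: add_edge(E, F). Edges now: 6
Compute levels (Kahn BFS):
  sources (in-degree 0): A, C, D, E
  process A: level=0
    A->B: in-degree(B)=2, level(B)>=1
  process C: level=0
    C->H: in-degree(H)=0, level(H)=1, enqueue
  process D: level=0
    D->B: in-degree(B)=1, level(B)>=1
    D->G: in-degree(G)=0, level(G)=1, enqueue
  process E: level=0
    E->F: in-degree(F)=0, level(F)=1, enqueue
  process H: level=1
  process G: level=1
    G->B: in-degree(B)=0, level(B)=2, enqueue
  process F: level=1
  process B: level=2
All levels: A:0, B:2, C:0, D:0, E:0, F:1, G:1, H:1
max level = 2

Answer: 2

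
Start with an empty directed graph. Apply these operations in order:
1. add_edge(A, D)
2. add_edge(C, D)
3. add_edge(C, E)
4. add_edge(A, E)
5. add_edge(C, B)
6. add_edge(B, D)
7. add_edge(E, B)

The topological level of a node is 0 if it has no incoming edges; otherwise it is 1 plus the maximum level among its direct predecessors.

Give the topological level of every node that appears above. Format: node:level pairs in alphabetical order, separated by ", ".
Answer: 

Answer: A:0, B:2, C:0, D:3, E:1

Derivation:
Op 1: add_edge(A, D). Edges now: 1
Op 2: add_edge(C, D). Edges now: 2
Op 3: add_edge(C, E). Edges now: 3
Op 4: add_edge(A, E). Edges now: 4
Op 5: add_edge(C, B). Edges now: 5
Op 6: add_edge(B, D). Edges now: 6
Op 7: add_edge(E, B). Edges now: 7
Compute levels (Kahn BFS):
  sources (in-degree 0): A, C
  process A: level=0
    A->D: in-degree(D)=2, level(D)>=1
    A->E: in-degree(E)=1, level(E)>=1
  process C: level=0
    C->B: in-degree(B)=1, level(B)>=1
    C->D: in-degree(D)=1, level(D)>=1
    C->E: in-degree(E)=0, level(E)=1, enqueue
  process E: level=1
    E->B: in-degree(B)=0, level(B)=2, enqueue
  process B: level=2
    B->D: in-degree(D)=0, level(D)=3, enqueue
  process D: level=3
All levels: A:0, B:2, C:0, D:3, E:1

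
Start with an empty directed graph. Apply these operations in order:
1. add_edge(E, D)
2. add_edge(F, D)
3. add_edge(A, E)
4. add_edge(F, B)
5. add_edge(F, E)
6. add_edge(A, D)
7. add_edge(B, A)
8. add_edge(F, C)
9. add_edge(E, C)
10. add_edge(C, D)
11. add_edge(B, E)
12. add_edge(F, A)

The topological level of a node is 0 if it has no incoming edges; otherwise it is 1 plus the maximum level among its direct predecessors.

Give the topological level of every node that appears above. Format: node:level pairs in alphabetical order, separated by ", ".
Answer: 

Answer: A:2, B:1, C:4, D:5, E:3, F:0

Derivation:
Op 1: add_edge(E, D). Edges now: 1
Op 2: add_edge(F, D). Edges now: 2
Op 3: add_edge(A, E). Edges now: 3
Op 4: add_edge(F, B). Edges now: 4
Op 5: add_edge(F, E). Edges now: 5
Op 6: add_edge(A, D). Edges now: 6
Op 7: add_edge(B, A). Edges now: 7
Op 8: add_edge(F, C). Edges now: 8
Op 9: add_edge(E, C). Edges now: 9
Op 10: add_edge(C, D). Edges now: 10
Op 11: add_edge(B, E). Edges now: 11
Op 12: add_edge(F, A). Edges now: 12
Compute levels (Kahn BFS):
  sources (in-degree 0): F
  process F: level=0
    F->A: in-degree(A)=1, level(A)>=1
    F->B: in-degree(B)=0, level(B)=1, enqueue
    F->C: in-degree(C)=1, level(C)>=1
    F->D: in-degree(D)=3, level(D)>=1
    F->E: in-degree(E)=2, level(E)>=1
  process B: level=1
    B->A: in-degree(A)=0, level(A)=2, enqueue
    B->E: in-degree(E)=1, level(E)>=2
  process A: level=2
    A->D: in-degree(D)=2, level(D)>=3
    A->E: in-degree(E)=0, level(E)=3, enqueue
  process E: level=3
    E->C: in-degree(C)=0, level(C)=4, enqueue
    E->D: in-degree(D)=1, level(D)>=4
  process C: level=4
    C->D: in-degree(D)=0, level(D)=5, enqueue
  process D: level=5
All levels: A:2, B:1, C:4, D:5, E:3, F:0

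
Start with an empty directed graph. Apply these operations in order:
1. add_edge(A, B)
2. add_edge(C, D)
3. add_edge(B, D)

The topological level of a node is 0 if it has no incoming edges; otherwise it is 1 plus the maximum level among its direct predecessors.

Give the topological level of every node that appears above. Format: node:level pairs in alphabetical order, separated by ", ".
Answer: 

Op 1: add_edge(A, B). Edges now: 1
Op 2: add_edge(C, D). Edges now: 2
Op 3: add_edge(B, D). Edges now: 3
Compute levels (Kahn BFS):
  sources (in-degree 0): A, C
  process A: level=0
    A->B: in-degree(B)=0, level(B)=1, enqueue
  process C: level=0
    C->D: in-degree(D)=1, level(D)>=1
  process B: level=1
    B->D: in-degree(D)=0, level(D)=2, enqueue
  process D: level=2
All levels: A:0, B:1, C:0, D:2

Answer: A:0, B:1, C:0, D:2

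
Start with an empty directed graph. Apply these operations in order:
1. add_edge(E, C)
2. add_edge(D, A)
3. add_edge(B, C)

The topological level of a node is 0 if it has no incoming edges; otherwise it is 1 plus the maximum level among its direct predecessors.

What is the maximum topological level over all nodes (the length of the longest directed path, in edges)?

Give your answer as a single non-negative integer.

Answer: 1

Derivation:
Op 1: add_edge(E, C). Edges now: 1
Op 2: add_edge(D, A). Edges now: 2
Op 3: add_edge(B, C). Edges now: 3
Compute levels (Kahn BFS):
  sources (in-degree 0): B, D, E
  process B: level=0
    B->C: in-degree(C)=1, level(C)>=1
  process D: level=0
    D->A: in-degree(A)=0, level(A)=1, enqueue
  process E: level=0
    E->C: in-degree(C)=0, level(C)=1, enqueue
  process A: level=1
  process C: level=1
All levels: A:1, B:0, C:1, D:0, E:0
max level = 1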